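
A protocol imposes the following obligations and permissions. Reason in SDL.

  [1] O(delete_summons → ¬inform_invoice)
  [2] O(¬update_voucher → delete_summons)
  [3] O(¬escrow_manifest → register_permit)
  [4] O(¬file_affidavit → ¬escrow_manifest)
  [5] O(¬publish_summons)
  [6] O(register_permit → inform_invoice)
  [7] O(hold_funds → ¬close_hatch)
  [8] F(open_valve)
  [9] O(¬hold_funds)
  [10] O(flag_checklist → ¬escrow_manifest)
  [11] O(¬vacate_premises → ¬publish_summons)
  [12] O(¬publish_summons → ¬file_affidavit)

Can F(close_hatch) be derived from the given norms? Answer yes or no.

No

Premise 7 is O(hold_funds → ¬close_hatch), but O(hold_funds) is not derivable from the premises, so it does not yield O(¬close_hatch).
No other premise forces O(¬close_hatch). An ideal world satisfying every premise can still have close_hatch true, so F(close_hatch) is not derivable.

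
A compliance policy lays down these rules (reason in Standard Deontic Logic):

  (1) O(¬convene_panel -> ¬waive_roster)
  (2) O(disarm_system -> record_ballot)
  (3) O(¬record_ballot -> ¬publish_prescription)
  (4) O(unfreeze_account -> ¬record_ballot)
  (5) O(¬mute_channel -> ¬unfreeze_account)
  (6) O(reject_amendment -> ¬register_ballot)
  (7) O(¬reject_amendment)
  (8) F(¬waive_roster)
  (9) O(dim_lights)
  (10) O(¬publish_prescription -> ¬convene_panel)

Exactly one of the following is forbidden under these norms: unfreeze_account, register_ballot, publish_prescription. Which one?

unfreeze_account

Premise 8, F(¬waive_roster), is equivalent to O(waive_roster).
Premise 1, O(¬convene_panel -> ¬waive_roster), contraposes to O(waive_roster -> convene_panel); with O(waive_roster) we get O(convene_panel).
Premise 10 is O(¬publish_prescription -> ¬convene_panel); contrapositively O(convene_panel -> publish_prescription). Since O(convene_panel) holds, K gives O(publish_prescription).
The contrapositive of premise 3 (O(¬record_ballot -> ¬publish_prescription)) is O(publish_prescription -> record_ballot), and O(publish_prescription) is already established, so O(record_ballot).
Premise 4 is O(unfreeze_account -> ¬record_ballot); contrapositively O(record_ballot -> ¬unfreeze_account). Since O(record_ballot) holds, K gives O(¬unfreeze_account).
So O(¬unfreeze_account) holds, i.e. unfreeze_account is forbidden. None of the other listed options is forbidden under the premises.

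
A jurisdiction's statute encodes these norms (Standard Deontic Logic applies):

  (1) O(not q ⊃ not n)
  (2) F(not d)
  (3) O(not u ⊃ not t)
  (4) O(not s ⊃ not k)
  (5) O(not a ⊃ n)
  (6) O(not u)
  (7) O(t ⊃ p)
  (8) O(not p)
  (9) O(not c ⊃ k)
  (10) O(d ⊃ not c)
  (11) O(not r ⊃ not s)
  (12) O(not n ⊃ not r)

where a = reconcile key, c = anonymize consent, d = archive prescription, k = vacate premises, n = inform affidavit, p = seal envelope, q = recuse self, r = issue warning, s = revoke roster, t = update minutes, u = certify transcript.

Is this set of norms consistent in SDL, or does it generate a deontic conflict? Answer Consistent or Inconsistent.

Premise 7 is O(t ⊃ p), but O(t) is not derivable from the premises, so it does not yield O(p).
So O(p) is not derivable, and the apparent clash with O(not p) does not arise.
A world satisfying every obligation exists (e.g. a=false, c=false, d=true, k=true, n=true, p=false, q=true, r=true, s=true, t=false, u=false); no atom is both obligatory and forbidden, so the set is consistent.

Consistent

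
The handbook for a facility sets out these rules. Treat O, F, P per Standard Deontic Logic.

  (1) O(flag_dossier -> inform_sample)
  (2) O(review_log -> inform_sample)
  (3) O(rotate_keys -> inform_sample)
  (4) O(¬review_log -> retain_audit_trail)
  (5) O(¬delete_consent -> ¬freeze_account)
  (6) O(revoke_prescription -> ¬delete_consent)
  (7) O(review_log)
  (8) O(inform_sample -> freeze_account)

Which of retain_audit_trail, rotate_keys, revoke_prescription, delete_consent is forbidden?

revoke_prescription

From premise 7 we have O(review_log).
From O(review_log) and premise 2, O(review_log -> inform_sample), we obtain O(inform_sample).
Applying K to premise 8 (O(inform_sample -> freeze_account)) and O(inform_sample) yields O(freeze_account).
Premise 5, O(¬delete_consent -> ¬freeze_account), contraposes to O(freeze_account -> delete_consent); with O(freeze_account) we get O(delete_consent).
The contrapositive of premise 6 (O(revoke_prescription -> ¬delete_consent)) is O(delete_consent -> ¬revoke_prescription), and O(delete_consent) is already established, so O(¬revoke_prescription).
So O(¬revoke_prescription) holds, i.e. revoke_prescription is forbidden. None of the other listed options is forbidden under the premises.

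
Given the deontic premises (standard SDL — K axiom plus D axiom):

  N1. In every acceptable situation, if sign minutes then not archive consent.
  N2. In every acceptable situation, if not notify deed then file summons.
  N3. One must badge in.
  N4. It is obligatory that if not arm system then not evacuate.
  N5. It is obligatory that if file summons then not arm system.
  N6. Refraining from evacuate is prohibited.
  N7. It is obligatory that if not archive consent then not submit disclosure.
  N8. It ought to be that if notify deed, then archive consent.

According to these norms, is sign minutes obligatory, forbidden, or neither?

F(¬evacuate) at premise 6 means O(evacuate).
The contrapositive of premise 4 (O(¬arm_system → ¬evacuate)) is O(evacuate → arm_system), and O(evacuate) is already established, so O(arm_system).
Premise 5, O(file_summons → ¬arm_system), contraposes to O(arm_system → ¬file_summons); with O(arm_system) we get O(¬file_summons).
The contrapositive of premise 2 (O(¬notify_deed → file_summons)) is O(¬file_summons → notify_deed), and O(¬file_summons) is already established, so O(notify_deed).
With premise 8, O(notify_deed → archive_consent), the K-axiom yields O(archive_consent).
Premise 1 is O(sign_minutes → ¬archive_consent); contrapositively O(archive_consent → ¬sign_minutes). Since O(archive_consent) holds, K gives O(¬sign_minutes).
Premises 3, 7 do not contribute to this derivation.
Thus O(¬sign_minutes), which is F(sign_minutes): sign_minutes is forbidden.

Forbidden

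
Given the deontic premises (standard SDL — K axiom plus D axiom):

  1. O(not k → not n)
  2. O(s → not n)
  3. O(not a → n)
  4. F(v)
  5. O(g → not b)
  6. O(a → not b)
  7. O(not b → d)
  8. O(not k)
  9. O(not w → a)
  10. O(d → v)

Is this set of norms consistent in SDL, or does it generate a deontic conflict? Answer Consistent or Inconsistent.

Premise 8 states O(not k) outright.
From O(not k) and premise 1, O(not k → not n), we obtain O(not n).
Premise 3 is O(not a → n); contrapositively O(not n → a). Since O(not n) holds, K gives O(a).
With premise 6, O(a → not b), the K-axiom yields O(not b).
With premise 7, O(not b → d), the K-axiom yields O(d).
With premise 10, O(d → v), the K-axiom yields O(v).
But premise 4, F(v), means O(not v).
We now have both O(v) and O(not v) — v is simultaneously obligatory and forbidden, violating the D-axiom.

Inconsistent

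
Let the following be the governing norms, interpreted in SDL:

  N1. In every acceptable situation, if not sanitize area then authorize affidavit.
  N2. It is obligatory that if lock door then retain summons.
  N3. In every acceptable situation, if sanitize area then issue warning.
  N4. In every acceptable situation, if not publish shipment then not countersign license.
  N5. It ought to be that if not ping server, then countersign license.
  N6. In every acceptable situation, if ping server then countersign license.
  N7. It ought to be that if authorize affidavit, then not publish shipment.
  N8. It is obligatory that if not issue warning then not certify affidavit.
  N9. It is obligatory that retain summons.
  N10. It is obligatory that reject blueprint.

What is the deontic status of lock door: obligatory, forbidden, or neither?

Neither

Premise 2 is O(lock_door → retain_summons); even if O(retain_summons) held, inferring O(lock_door) would be affirming the consequent — invalid.
No premise or chain of K-axiom applications forces O(lock_door), and none forces O(¬lock_door). So lock_door is neither obligatory nor forbidden under these norms.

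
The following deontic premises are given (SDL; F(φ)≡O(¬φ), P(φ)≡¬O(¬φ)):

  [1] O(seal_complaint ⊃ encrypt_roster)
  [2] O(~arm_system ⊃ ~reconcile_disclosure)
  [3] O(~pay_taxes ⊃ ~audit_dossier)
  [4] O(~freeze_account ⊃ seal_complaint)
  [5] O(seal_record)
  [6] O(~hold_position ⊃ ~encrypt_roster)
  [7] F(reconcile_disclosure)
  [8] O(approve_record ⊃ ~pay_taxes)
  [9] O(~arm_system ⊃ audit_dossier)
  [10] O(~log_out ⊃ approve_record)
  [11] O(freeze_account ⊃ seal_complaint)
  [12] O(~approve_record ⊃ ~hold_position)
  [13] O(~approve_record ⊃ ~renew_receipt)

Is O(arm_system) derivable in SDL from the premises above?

Premises 11 and 4 cover both cases: O(freeze_account ⊃ seal_complaint) and O(~freeze_account ⊃ seal_complaint). Since freeze_account ∨ ~freeze_account is a tautology, O(seal_complaint) follows.
Applying K to premise 1 (O(seal_complaint ⊃ encrypt_roster)) and O(seal_complaint) yields O(encrypt_roster).
Premise 6, O(~hold_position ⊃ ~encrypt_roster), contraposes to O(encrypt_roster ⊃ hold_position); with O(encrypt_roster) we get O(hold_position).
Premise 12 is O(~approve_record ⊃ ~hold_position); contrapositively O(hold_position ⊃ approve_record). Since O(hold_position) holds, K gives O(approve_record).
Premise 8 is O(approve_record ⊃ ~pay_taxes); since O(approve_record), deontic closure gives O(~pay_taxes).
Premise 3 is O(~pay_taxes ⊃ ~audit_dossier); since O(~pay_taxes), deontic closure gives O(~audit_dossier).
The contrapositive of premise 9 (O(~arm_system ⊃ audit_dossier)) is O(~audit_dossier ⊃ arm_system), and O(~audit_dossier) is already established, so O(arm_system).
Premises 2, 5, 7, 10, 13 do not contribute to this derivation.
So O(arm_system) follows.

Yes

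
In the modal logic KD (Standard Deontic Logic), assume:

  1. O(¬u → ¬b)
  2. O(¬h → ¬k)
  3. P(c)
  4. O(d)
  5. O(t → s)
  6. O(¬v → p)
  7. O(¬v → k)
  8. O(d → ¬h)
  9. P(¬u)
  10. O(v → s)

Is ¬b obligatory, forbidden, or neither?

Neither

Premise 1 is O(¬u → ¬b), but O(¬u) is not derivable from the premises (the permission P(¬u) asserts only ¬O(u), not O(¬u)), so it does not yield O(¬b).
No premise or chain of K-axiom applications forces O(¬b), and none forces O(b). So ¬b is neither obligatory nor forbidden under these norms.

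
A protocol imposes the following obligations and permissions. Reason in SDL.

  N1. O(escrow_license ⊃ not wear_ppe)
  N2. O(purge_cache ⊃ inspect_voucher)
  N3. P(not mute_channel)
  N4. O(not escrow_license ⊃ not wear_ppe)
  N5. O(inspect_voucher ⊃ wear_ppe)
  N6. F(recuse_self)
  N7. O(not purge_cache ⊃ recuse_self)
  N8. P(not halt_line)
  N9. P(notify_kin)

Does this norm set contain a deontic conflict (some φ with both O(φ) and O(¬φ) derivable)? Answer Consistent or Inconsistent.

By case analysis on escrow_license: premise 1 gives O(escrow_license ⊃ not wear_ppe) and premise 4 gives O(not escrow_license ⊃ not wear_ppe), so O(not wear_ppe) either way.
Premise 5, O(inspect_voucher ⊃ wear_ppe), contraposes to O(not wear_ppe ⊃ not inspect_voucher); with O(not wear_ppe) we get O(not inspect_voucher).
Premise 2, O(purge_cache ⊃ inspect_voucher), contraposes to O(not inspect_voucher ⊃ not purge_cache); with O(not inspect_voucher) we get O(not purge_cache).
Applying K to premise 7 (O(not purge_cache ⊃ recuse_self)) and O(not purge_cache) yields O(recuse_self).
Yet premise 6 is F(recuse_self), i.e. O(not recuse_self).
We now have both O(recuse_self) and O(not recuse_self) — recuse_self is simultaneously obligatory and forbidden, violating the D-axiom.

Inconsistent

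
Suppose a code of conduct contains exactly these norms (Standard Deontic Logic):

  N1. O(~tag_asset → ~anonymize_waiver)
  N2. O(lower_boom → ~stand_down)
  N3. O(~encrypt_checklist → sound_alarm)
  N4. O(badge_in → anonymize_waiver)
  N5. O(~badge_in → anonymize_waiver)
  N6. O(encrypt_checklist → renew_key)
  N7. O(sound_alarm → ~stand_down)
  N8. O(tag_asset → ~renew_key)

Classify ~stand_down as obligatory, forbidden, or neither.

Obligatory

Premises 5 and 4 cover both cases: O(~badge_in → anonymize_waiver) and O(badge_in → anonymize_waiver). Since ~badge_in ∨ badge_in is a tautology, O(anonymize_waiver) follows.
The contrapositive of premise 1 (O(~tag_asset → ~anonymize_waiver)) is O(anonymize_waiver → tag_asset), and O(anonymize_waiver) is already established, so O(tag_asset).
From O(tag_asset) and premise 8, O(tag_asset → ~renew_key), we obtain O(~renew_key).
The contrapositive of premise 6 (O(encrypt_checklist → renew_key)) is O(~renew_key → ~encrypt_checklist), and O(~renew_key) is already established, so O(~encrypt_checklist).
Premise 3 is O(~encrypt_checklist → sound_alarm); since O(~encrypt_checklist), deontic closure gives O(sound_alarm).
From O(sound_alarm) and premise 7, O(sound_alarm → ~stand_down), we obtain O(~stand_down).
Premise 2 does not contribute to this derivation.
Hence ~stand_down is obligatory.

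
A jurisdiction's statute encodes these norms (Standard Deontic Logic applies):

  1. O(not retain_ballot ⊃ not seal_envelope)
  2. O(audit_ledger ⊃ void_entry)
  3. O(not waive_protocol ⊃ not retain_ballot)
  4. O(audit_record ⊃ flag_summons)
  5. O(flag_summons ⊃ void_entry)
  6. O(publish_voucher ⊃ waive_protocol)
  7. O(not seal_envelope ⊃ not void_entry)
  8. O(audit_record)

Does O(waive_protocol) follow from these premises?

Yes

Premise 8 states O(audit_record) outright.
Applying K to premise 4 (O(audit_record ⊃ flag_summons)) and O(audit_record) yields O(flag_summons).
From O(flag_summons) and premise 5, O(flag_summons ⊃ void_entry), we obtain O(void_entry).
Premise 7 is O(not seal_envelope ⊃ not void_entry); contrapositively O(void_entry ⊃ seal_envelope). Since O(void_entry) holds, K gives O(seal_envelope).
Premise 1 is O(not retain_ballot ⊃ not seal_envelope); contrapositively O(seal_envelope ⊃ retain_ballot). Since O(seal_envelope) holds, K gives O(retain_ballot).
Premise 3, O(not waive_protocol ⊃ not retain_ballot), contraposes to O(retain_ballot ⊃ waive_protocol); with O(retain_ballot) we get O(waive_protocol).
Premises 2, 6 do not contribute to this derivation.
So O(waive_protocol) follows.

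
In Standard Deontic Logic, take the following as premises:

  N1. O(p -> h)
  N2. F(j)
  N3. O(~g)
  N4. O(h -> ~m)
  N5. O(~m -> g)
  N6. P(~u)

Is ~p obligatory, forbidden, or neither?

Obligatory

From premise 3 we have O(~g).
Premise 5, O(~m -> g), contraposes to O(~g -> m); with O(~g) we get O(m).
Premise 4 is O(h -> ~m); contrapositively O(m -> ~h). Since O(m) holds, K gives O(~h).
Premise 1 is O(p -> h); contrapositively O(~h -> ~p). Since O(~h) holds, K gives O(~p).
Premises 2, 6 do not contribute to this derivation.
Hence ~p is obligatory.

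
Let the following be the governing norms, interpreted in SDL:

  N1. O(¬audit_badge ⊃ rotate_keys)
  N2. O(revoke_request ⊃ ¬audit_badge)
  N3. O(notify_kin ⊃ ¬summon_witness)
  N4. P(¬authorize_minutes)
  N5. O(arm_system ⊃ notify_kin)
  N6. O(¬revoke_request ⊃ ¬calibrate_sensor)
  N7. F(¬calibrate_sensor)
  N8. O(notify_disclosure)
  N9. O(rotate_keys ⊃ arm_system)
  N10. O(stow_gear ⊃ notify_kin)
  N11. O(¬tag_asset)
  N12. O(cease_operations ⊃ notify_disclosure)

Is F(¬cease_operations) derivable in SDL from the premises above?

Premise 12 is O(cease_operations ⊃ notify_disclosure); even if O(notify_disclosure) held, inferring O(cease_operations) would be affirming the consequent — invalid.
No other premise forces O(cease_operations). An ideal world satisfying every premise can still have ¬cease_operations true, so F(¬cease_operations) is not derivable.

No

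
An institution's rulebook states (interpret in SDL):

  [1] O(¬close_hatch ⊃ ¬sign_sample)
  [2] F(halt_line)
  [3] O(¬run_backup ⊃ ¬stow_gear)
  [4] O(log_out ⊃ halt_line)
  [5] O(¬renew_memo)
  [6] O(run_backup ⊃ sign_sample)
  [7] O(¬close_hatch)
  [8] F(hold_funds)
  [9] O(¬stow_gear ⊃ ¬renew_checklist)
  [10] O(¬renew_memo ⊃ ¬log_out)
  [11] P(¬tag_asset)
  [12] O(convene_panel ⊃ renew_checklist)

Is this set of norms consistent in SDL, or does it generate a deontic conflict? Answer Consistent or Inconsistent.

Premise 4 is O(log_out ⊃ halt_line), but O(log_out) is not derivable from the premises, so it does not yield O(halt_line).
So O(halt_line) is not derivable, and the apparent clash with O(¬halt_line) does not arise.
A world satisfying every obligation exists (e.g. close_hatch=false, convene_panel=false, halt_line=false, hold_funds=false, log_out=false, renew_checklist=false, renew_memo=false, run_backup=false, sign_sample=false, stow_gear=false, tag_asset=false); no atom is both obligatory and forbidden, so the set is consistent.

Consistent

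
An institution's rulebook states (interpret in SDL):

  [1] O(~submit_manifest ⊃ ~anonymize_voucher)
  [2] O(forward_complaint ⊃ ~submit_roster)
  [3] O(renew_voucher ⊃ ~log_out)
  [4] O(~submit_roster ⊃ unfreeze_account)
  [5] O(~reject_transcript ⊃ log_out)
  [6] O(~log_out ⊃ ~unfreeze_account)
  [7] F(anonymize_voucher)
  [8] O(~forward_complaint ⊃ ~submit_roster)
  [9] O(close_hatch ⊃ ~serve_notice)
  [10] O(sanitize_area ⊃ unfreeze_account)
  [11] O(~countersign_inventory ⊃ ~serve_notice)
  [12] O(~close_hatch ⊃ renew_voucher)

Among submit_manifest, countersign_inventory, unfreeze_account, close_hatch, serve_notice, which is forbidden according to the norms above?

serve_notice

By case analysis on ~forward_complaint: premise 8 gives O(~forward_complaint ⊃ ~submit_roster) and premise 2 gives O(forward_complaint ⊃ ~submit_roster), so O(~submit_roster) either way.
Premise 4 is O(~submit_roster ⊃ unfreeze_account); since O(~submit_roster), deontic closure gives O(unfreeze_account).
The contrapositive of premise 6 (O(~log_out ⊃ ~unfreeze_account)) is O(unfreeze_account ⊃ log_out), and O(unfreeze_account) is already established, so O(log_out).
Premise 3 is O(renew_voucher ⊃ ~log_out); contrapositively O(log_out ⊃ ~renew_voucher). Since O(log_out) holds, K gives O(~renew_voucher).
Premise 12, O(~close_hatch ⊃ renew_voucher), contraposes to O(~renew_voucher ⊃ close_hatch); with O(~renew_voucher) we get O(close_hatch).
Premise 9 is O(close_hatch ⊃ ~serve_notice); since O(close_hatch), deontic closure gives O(~serve_notice).
So O(~serve_notice) holds, i.e. serve_notice is forbidden. None of the other listed options is forbidden under the premises.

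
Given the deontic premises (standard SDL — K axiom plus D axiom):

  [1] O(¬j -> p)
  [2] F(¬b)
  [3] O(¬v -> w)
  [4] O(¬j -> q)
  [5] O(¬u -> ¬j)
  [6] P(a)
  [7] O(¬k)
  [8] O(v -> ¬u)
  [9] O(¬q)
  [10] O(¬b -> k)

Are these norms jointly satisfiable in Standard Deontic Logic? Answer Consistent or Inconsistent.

Premise 10 is O(¬b -> k), but O(¬b) is not derivable from the premises, so it does not yield O(k).
So O(k) is not derivable, and the apparent clash with O(¬k) does not arise.
A world satisfying every obligation exists (e.g. a=false, b=true, j=true, k=false, p=false, q=false, u=true, v=false, w=true); no atom is both obligatory and forbidden, so the set is consistent.

Consistent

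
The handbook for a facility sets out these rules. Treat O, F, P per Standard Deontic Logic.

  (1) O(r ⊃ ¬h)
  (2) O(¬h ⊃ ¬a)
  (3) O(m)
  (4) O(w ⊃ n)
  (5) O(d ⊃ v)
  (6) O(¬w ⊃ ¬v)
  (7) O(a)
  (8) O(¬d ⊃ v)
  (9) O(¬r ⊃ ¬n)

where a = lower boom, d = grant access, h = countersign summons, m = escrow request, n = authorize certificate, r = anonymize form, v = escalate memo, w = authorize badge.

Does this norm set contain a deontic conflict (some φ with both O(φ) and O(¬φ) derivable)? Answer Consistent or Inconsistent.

Premises 8 and 5 are O(¬d ⊃ v) and O(d ⊃ v); every ideal world satisfies ¬d or d, so in either case v holds — hence O(v).
Premise 6 is O(¬w ⊃ ¬v); contrapositively O(v ⊃ w). Since O(v) holds, K gives O(w).
With premise 4, O(w ⊃ n), the K-axiom yields O(n).
Premise 9, O(¬r ⊃ ¬n), contraposes to O(n ⊃ r); with O(n) we get O(r).
With premise 1, O(r ⊃ ¬h), the K-axiom yields O(¬h).
From O(¬h) and premise 2, O(¬h ⊃ ¬a), we obtain O(¬a).
However, premise 7 gives O(a).
We now have both O(¬a) and O(a) — a is simultaneously obligatory and forbidden, violating the D-axiom.

Inconsistent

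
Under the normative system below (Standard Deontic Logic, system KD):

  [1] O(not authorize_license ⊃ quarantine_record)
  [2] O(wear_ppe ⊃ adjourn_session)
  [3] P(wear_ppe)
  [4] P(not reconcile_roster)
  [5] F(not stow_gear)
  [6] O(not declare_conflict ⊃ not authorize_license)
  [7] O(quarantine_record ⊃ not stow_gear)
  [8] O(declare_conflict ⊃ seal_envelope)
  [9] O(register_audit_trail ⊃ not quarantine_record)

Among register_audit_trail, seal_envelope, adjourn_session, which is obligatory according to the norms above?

seal_envelope

F(not stow_gear) at premise 5 means O(stow_gear).
The contrapositive of premise 7 (O(quarantine_record ⊃ not stow_gear)) is O(stow_gear ⊃ not quarantine_record), and O(stow_gear) is already established, so O(not quarantine_record).
Premise 1, O(not authorize_license ⊃ quarantine_record), contraposes to O(not quarantine_record ⊃ authorize_license); with O(not quarantine_record) we get O(authorize_license).
The contrapositive of premise 6 (O(not declare_conflict ⊃ not authorize_license)) is O(authorize_license ⊃ declare_conflict), and O(authorize_license) is already established, so O(declare_conflict).
With premise 8, O(declare_conflict ⊃ seal_envelope), the K-axiom yields O(seal_envelope).
So O(seal_envelope) holds — seal_envelope is obligatory. None of the other listed options is made obligatory by any chain of premises.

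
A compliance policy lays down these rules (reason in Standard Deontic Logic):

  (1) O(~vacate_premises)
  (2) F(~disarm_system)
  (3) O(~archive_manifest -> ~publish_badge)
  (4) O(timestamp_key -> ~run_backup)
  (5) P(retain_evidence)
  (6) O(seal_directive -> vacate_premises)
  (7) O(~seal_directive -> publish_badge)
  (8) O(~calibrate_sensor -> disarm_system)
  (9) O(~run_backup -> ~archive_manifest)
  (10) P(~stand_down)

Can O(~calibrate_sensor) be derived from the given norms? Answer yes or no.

Premise 8 is O(~calibrate_sensor -> disarm_system); even if O(disarm_system) held, inferring O(~calibrate_sensor) would be affirming the consequent — invalid.
No other premise forces O(~calibrate_sensor). An ideal world satisfying every premise can still have ~calibrate_sensor false, so O(~calibrate_sensor) is not derivable.

No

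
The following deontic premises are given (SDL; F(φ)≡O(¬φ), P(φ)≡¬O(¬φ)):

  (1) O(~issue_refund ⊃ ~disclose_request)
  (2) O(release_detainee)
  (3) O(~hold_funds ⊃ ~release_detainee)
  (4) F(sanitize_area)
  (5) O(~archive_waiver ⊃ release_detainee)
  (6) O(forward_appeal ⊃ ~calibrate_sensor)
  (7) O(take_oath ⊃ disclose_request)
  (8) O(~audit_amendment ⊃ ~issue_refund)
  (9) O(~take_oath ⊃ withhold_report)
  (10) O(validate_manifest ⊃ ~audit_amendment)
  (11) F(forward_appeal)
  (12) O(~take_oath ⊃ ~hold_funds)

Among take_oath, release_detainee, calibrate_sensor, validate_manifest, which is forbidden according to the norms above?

Premise 2 states O(release_detainee) outright.
The contrapositive of premise 3 (O(~hold_funds ⊃ ~release_detainee)) is O(release_detainee ⊃ hold_funds), and O(release_detainee) is already established, so O(hold_funds).
The contrapositive of premise 12 (O(~take_oath ⊃ ~hold_funds)) is O(hold_funds ⊃ take_oath), and O(hold_funds) is already established, so O(take_oath).
Premise 7 is O(take_oath ⊃ disclose_request); since O(take_oath), deontic closure gives O(disclose_request).
The contrapositive of premise 1 (O(~issue_refund ⊃ ~disclose_request)) is O(disclose_request ⊃ issue_refund), and O(disclose_request) is already established, so O(issue_refund).
Premise 8 is O(~audit_amendment ⊃ ~issue_refund); contrapositively O(issue_refund ⊃ audit_amendment). Since O(issue_refund) holds, K gives O(audit_amendment).
The contrapositive of premise 10 (O(validate_manifest ⊃ ~audit_amendment)) is O(audit_amendment ⊃ ~validate_manifest), and O(audit_amendment) is already established, so O(~validate_manifest).
So O(~validate_manifest) holds, i.e. validate_manifest is forbidden. None of the other listed options is forbidden under the premises.

validate_manifest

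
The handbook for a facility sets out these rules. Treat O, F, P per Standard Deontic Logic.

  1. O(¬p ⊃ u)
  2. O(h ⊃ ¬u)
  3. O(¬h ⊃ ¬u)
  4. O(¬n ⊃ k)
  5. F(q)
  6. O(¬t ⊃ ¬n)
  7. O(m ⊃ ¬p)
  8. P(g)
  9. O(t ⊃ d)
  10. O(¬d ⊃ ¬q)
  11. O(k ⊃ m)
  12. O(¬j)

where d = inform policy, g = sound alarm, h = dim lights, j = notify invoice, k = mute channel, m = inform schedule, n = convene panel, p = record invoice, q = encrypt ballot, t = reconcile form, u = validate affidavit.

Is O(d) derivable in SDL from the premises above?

Premises 2 and 3 are O(h ⊃ ¬u) and O(¬h ⊃ ¬u); every ideal world satisfies h or ¬h, so in either case ¬u holds — hence O(¬u).
Premise 1, O(¬p ⊃ u), contraposes to O(¬u ⊃ p); with O(¬u) we get O(p).
Premise 7 is O(m ⊃ ¬p); contrapositively O(p ⊃ ¬m). Since O(p) holds, K gives O(¬m).
Premise 11 is O(k ⊃ m); contrapositively O(¬m ⊃ ¬k). Since O(¬m) holds, K gives O(¬k).
The contrapositive of premise 4 (O(¬n ⊃ k)) is O(¬k ⊃ n), and O(¬k) is already established, so O(n).
Premise 6 is O(¬t ⊃ ¬n); contrapositively O(n ⊃ t). Since O(n) holds, K gives O(t).
With premise 9, O(t ⊃ d), the K-axiom yields O(d).
Premises 5, 8, 10, 12 do not contribute to this derivation.
So O(d) follows.

Yes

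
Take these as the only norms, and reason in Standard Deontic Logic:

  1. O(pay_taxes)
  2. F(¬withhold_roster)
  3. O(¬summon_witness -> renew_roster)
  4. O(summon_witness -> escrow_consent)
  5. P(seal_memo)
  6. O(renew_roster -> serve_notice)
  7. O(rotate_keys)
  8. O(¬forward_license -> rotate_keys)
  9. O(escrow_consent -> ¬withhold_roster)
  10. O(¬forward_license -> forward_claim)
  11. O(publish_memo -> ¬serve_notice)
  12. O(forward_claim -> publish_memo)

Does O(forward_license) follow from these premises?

Yes

F(¬withhold_roster) at premise 2 means O(withhold_roster).
The contrapositive of premise 9 (O(escrow_consent -> ¬withhold_roster)) is O(withhold_roster -> ¬escrow_consent), and O(withhold_roster) is already established, so O(¬escrow_consent).
The contrapositive of premise 4 (O(summon_witness -> escrow_consent)) is O(¬escrow_consent -> ¬summon_witness), and O(¬escrow_consent) is already established, so O(¬summon_witness).
Premise 3 is O(¬summon_witness -> renew_roster); since O(¬summon_witness), deontic closure gives O(renew_roster).
With premise 6, O(renew_roster -> serve_notice), the K-axiom yields O(serve_notice).
Premise 11 is O(publish_memo -> ¬serve_notice); contrapositively O(serve_notice -> ¬publish_memo). Since O(serve_notice) holds, K gives O(¬publish_memo).
Premise 12 is O(forward_claim -> publish_memo); contrapositively O(¬publish_memo -> ¬forward_claim). Since O(¬publish_memo) holds, K gives O(¬forward_claim).
The contrapositive of premise 10 (O(¬forward_license -> forward_claim)) is O(¬forward_claim -> forward_license), and O(¬forward_claim) is already established, so O(forward_license).
Premises 1, 5, 7, 8 do not contribute to this derivation.
So O(forward_license) follows.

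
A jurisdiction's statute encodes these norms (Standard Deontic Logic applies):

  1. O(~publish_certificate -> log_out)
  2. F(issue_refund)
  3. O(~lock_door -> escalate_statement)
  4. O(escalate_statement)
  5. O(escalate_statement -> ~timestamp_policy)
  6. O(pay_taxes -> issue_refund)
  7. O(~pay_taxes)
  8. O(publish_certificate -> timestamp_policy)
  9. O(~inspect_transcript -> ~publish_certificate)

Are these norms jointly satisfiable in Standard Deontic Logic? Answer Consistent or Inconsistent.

Premise 6 is O(pay_taxes -> issue_refund), but O(pay_taxes) is not derivable from the premises, so it does not yield O(issue_refund).
So O(issue_refund) is not derivable, and the apparent clash with O(~issue_refund) does not arise.
A world satisfying every obligation exists (e.g. escalate_statement=true, inspect_transcript=false, issue_refund=false, lock_door=false, log_out=true, pay_taxes=false, publish_certificate=false, timestamp_policy=false); no atom is both obligatory and forbidden, so the set is consistent.

Consistent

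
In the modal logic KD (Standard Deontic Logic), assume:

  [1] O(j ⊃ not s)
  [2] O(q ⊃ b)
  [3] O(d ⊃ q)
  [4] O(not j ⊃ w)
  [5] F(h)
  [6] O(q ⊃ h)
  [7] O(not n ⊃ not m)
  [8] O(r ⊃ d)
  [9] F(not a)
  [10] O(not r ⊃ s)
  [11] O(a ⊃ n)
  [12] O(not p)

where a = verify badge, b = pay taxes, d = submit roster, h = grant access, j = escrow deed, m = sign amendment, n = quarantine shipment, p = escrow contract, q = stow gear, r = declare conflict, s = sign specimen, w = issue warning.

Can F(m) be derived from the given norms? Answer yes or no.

No

Premise 7 is O(not n ⊃ not m), but O(not n) is not derivable from the premises, so it does not yield O(not m).
No other premise forces O(not m). An ideal world satisfying every premise can still have m true, so F(m) is not derivable.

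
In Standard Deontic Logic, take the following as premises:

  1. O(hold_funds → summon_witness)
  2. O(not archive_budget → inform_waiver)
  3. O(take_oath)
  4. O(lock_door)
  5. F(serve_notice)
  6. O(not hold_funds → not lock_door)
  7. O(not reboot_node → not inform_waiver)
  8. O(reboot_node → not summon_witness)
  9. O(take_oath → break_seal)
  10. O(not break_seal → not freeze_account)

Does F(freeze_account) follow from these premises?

No

Premise 10 is O(not break_seal → not freeze_account), but O(not break_seal) is not derivable from the premises, so it does not yield O(not freeze_account).
No other premise forces O(not freeze_account). An ideal world satisfying every premise can still have freeze_account true, so F(freeze_account) is not derivable.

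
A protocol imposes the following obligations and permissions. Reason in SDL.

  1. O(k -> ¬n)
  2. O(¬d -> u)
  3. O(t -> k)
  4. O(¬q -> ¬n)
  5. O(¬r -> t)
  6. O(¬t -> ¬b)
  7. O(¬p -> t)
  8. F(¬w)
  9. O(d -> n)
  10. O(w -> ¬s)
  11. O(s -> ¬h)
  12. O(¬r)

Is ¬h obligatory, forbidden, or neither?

Premise 11 is O(s -> ¬h), but O(s) is not derivable from the premises, so it does not yield O(¬h).
No premise or chain of K-axiom applications forces O(¬h), and none forces O(h). So ¬h is neither obligatory nor forbidden under these norms.

Neither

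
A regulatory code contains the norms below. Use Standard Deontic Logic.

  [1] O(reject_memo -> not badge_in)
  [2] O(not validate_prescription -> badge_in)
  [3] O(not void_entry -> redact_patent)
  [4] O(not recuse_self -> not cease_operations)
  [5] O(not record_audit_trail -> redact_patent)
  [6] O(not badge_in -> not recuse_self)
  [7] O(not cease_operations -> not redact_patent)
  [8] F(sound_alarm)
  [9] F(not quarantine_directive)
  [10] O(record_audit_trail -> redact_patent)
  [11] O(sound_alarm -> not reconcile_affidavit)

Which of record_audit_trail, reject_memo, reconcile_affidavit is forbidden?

reject_memo

Premises 5 and 10 are O(not record_audit_trail -> redact_patent) and O(record_audit_trail -> redact_patent); every ideal world satisfies not record_audit_trail or record_audit_trail, so in either case redact_patent holds — hence O(redact_patent).
The contrapositive of premise 7 (O(not cease_operations -> not redact_patent)) is O(redact_patent -> cease_operations), and O(redact_patent) is already established, so O(cease_operations).
Premise 4 is O(not recuse_self -> not cease_operations); contrapositively O(cease_operations -> recuse_self). Since O(cease_operations) holds, K gives O(recuse_self).
Premise 6 is O(not badge_in -> not recuse_self); contrapositively O(recuse_self -> badge_in). Since O(recuse_self) holds, K gives O(badge_in).
Premise 1, O(reject_memo -> not badge_in), contraposes to O(badge_in -> not reject_memo); with O(badge_in) we get O(not reject_memo).
So O(not reject_memo) holds, i.e. reject_memo is forbidden. None of the other listed options is forbidden under the premises.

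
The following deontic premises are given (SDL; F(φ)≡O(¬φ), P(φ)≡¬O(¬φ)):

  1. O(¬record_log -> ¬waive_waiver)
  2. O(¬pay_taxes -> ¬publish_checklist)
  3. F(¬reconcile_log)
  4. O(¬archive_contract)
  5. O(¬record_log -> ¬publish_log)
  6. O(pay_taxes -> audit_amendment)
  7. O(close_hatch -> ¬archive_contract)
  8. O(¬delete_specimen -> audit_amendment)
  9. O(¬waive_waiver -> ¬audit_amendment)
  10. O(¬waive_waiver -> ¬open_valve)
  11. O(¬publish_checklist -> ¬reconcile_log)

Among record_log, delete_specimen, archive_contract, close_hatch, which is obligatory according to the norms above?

Premise 3, F(¬reconcile_log), is equivalent to O(reconcile_log).
Premise 11, O(¬publish_checklist -> ¬reconcile_log), contraposes to O(reconcile_log -> publish_checklist); with O(reconcile_log) we get O(publish_checklist).
Premise 2, O(¬pay_taxes -> ¬publish_checklist), contraposes to O(publish_checklist -> pay_taxes); with O(publish_checklist) we get O(pay_taxes).
With premise 6, O(pay_taxes -> audit_amendment), the K-axiom yields O(audit_amendment).
Premise 9, O(¬waive_waiver -> ¬audit_amendment), contraposes to O(audit_amendment -> waive_waiver); with O(audit_amendment) we get O(waive_waiver).
Premise 1 is O(¬record_log -> ¬waive_waiver); contrapositively O(waive_waiver -> record_log). Since O(waive_waiver) holds, K gives O(record_log).
So O(record_log) holds — record_log is obligatory. None of the other listed options is made obligatory by any chain of premises.

record_log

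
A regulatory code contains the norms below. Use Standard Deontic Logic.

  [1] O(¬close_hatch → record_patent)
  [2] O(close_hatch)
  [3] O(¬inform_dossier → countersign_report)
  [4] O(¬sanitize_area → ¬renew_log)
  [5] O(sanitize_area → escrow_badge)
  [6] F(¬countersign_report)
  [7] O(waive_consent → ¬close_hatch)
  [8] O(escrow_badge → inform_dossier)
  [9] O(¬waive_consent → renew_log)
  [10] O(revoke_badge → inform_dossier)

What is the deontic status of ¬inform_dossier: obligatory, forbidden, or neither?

Forbidden

From premise 2 we have O(close_hatch).
Premise 7 is O(waive_consent → ¬close_hatch); contrapositively O(close_hatch → ¬waive_consent). Since O(close_hatch) holds, K gives O(¬waive_consent).
Premise 9 is O(¬waive_consent → renew_log); since O(¬waive_consent), deontic closure gives O(renew_log).
Premise 4, O(¬sanitize_area → ¬renew_log), contraposes to O(renew_log → sanitize_area); with O(renew_log) we get O(sanitize_area).
Applying K to premise 5 (O(sanitize_area → escrow_badge)) and O(sanitize_area) yields O(escrow_badge).
Premise 8 is O(escrow_badge → inform_dossier); since O(escrow_badge), deontic closure gives O(inform_dossier).
Premises 1, 3, 6, 10 do not contribute to this derivation.
Thus O(inform_dossier), which is F(¬inform_dossier): ¬inform_dossier is forbidden.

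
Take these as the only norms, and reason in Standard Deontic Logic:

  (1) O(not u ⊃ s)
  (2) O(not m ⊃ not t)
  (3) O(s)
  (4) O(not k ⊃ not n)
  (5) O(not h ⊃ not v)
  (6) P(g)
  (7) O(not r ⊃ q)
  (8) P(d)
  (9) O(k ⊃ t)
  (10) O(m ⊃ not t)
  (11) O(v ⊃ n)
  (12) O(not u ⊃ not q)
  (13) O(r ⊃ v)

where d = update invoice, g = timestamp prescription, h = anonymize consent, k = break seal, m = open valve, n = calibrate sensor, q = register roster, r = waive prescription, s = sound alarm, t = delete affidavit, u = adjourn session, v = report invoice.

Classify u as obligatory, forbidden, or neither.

By case analysis on not m: premise 2 gives O(not m ⊃ not t) and premise 10 gives O(m ⊃ not t), so O(not t) either way.
The contrapositive of premise 9 (O(k ⊃ t)) is O(not t ⊃ not k), and O(not t) is already established, so O(not k).
With premise 4, O(not k ⊃ not n), the K-axiom yields O(not n).
The contrapositive of premise 11 (O(v ⊃ n)) is O(not n ⊃ not v), and O(not n) is already established, so O(not v).
Premise 13, O(r ⊃ v), contraposes to O(not v ⊃ not r); with O(not v) we get O(not r).
Applying K to premise 7 (O(not r ⊃ q)) and O(not r) yields O(q).
The contrapositive of premise 12 (O(not u ⊃ not q)) is O(q ⊃ u), and O(q) is already established, so O(u).
Premises 1, 3, 5, 6, 8 do not contribute to this derivation.
Hence u is obligatory.

Obligatory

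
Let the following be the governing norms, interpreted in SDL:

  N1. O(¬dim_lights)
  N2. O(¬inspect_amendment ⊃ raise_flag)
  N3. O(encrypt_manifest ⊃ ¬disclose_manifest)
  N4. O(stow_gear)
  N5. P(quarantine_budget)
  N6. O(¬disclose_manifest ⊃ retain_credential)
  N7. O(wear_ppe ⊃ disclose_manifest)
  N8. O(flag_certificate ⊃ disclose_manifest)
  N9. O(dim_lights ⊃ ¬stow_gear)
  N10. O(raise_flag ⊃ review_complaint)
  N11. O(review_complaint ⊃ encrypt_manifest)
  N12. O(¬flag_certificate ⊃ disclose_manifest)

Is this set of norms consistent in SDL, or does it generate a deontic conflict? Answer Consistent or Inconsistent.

Premise 9 is O(dim_lights ⊃ ¬stow_gear), but O(dim_lights) is not derivable from the premises, so it does not yield O(¬stow_gear).
So O(¬stow_gear) is not derivable, and the apparent clash with O(stow_gear) does not arise.
A world satisfying every obligation exists (e.g. dim_lights=false, disclose_manifest=true, encrypt_manifest=false, flag_certificate=false, inspect_amendment=true, quarantine_budget=false, raise_flag=false, retain_credential=false, review_complaint=false, stow_gear=true, wear_ppe=false); no atom is both obligatory and forbidden, so the set is consistent.

Consistent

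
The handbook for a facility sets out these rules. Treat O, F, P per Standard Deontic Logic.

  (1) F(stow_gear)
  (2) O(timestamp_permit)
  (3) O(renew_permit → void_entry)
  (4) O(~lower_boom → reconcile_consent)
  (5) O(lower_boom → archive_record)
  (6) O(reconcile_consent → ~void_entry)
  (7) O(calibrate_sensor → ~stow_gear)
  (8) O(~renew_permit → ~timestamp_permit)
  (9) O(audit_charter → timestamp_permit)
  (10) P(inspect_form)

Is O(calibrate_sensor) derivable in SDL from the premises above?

Premise 7 is O(calibrate_sensor → ~stow_gear); even if O(~stow_gear) held, inferring O(calibrate_sensor) would be affirming the consequent — invalid.
No other premise forces O(calibrate_sensor). An ideal world satisfying every premise can still have calibrate_sensor false, so O(calibrate_sensor) is not derivable.

No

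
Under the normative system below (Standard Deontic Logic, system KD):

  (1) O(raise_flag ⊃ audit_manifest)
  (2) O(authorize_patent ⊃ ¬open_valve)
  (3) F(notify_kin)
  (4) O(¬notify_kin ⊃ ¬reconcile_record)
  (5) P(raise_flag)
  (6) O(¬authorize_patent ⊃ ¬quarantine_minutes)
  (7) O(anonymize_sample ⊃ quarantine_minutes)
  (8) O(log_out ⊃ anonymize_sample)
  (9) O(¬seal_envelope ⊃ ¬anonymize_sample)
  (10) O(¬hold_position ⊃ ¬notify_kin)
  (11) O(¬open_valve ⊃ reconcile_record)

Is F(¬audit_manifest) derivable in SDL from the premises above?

Premise 1 is O(raise_flag ⊃ audit_manifest), but O(raise_flag) is not derivable from the premises (the permission P(raise_flag) asserts only ¬O(¬raise_flag), not O(raise_flag)), so it does not yield O(audit_manifest).
No other premise forces O(audit_manifest). An ideal world satisfying every premise can still have ¬audit_manifest true, so F(¬audit_manifest) is not derivable.

No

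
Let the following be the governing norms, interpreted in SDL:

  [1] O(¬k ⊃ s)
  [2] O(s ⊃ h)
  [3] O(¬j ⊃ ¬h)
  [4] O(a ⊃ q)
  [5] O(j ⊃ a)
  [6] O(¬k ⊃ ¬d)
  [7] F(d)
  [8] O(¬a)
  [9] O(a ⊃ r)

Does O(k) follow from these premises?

Yes

Premise 8 gives O(¬a).
Premise 5 is O(j ⊃ a); contrapositively O(¬a ⊃ ¬j). Since O(¬a) holds, K gives O(¬j).
From O(¬j) and premise 3, O(¬j ⊃ ¬h), we obtain O(¬h).
Premise 2, O(s ⊃ h), contraposes to O(¬h ⊃ ¬s); with O(¬h) we get O(¬s).
The contrapositive of premise 1 (O(¬k ⊃ s)) is O(¬s ⊃ k), and O(¬s) is already established, so O(k).
Premises 4, 6, 7, 9 do not contribute to this derivation.
So O(k) follows.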